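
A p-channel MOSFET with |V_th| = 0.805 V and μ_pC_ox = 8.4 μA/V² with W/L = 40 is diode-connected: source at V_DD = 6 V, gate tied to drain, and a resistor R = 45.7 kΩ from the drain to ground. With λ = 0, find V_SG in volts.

V_SG = 1.57 V

With gate tied to drain, V_SG = V_SD ≥ V_SG − |V_th|, so the device is in saturation.
k_p = μ_pC_ox · (W/L) = 0.336 mA/V².
KCL at the drain: ½ k_p (V_SG − |V_th|)² = (V_DD − V_SG)/R.
Let x = V_SG − 0.805. Then 7.68 x² + x − 5.195 = 0, giving x = 0.76 V (positive root), so V_SG = 1.57 V.
I_D = (V_DD − V_SG)/R = (6 − 1.57) / 45.7 = 0.097 mA.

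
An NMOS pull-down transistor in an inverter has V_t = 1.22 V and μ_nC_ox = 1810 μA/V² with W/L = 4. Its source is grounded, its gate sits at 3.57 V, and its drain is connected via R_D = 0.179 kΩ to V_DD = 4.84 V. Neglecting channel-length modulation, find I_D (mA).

I_D = 18.0 mA

V_GS = V_G = 3.57 V, so V_ov = 3.57 − 1.22 = 2.35 V.
k_n = μ_nC_ox · (W/L) = 7.24 mA/V².
Assume saturation: I_D = ½ k_n V_ov² = 0.5 × 7.24 × 2.35² = 20 mA, giving V_DS = V_DD − I_D R_D = 4.84 − 20 × 0.179 = 1.26 V.
But 1.26 V < V_ov = 2.35 V, so the device is actually in triode.
In triode I_D = k_n[V_ov V_DS − ½ V_DS²] and I_D = (V_DD − V_DS)/R_D. Equating: 0.648 V_DS² − 4.046 V_DS + 4.84 = 0, giving V_DS = 1.61 V (the root below V_ov).
I_D = (4.84 − 1.61) / 0.179 = 18 mA.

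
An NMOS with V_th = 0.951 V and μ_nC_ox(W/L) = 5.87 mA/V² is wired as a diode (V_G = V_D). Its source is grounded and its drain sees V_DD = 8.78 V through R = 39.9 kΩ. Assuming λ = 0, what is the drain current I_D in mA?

With gate tied to drain, V_GS = V_DS ≥ V_GS − V_th, so the device is in saturation.
KCL at the drain: ½ k_n (V_GS − V_th)² = (V_DD − V_GS)/R.
Let x = V_GS − 0.951. Then 117 x² + x − 7.829 = 0, giving x = 0.254 V (positive root), so V_GS = 1.21 V.
I_D = (V_DD − V_GS)/R = (8.78 − 1.21) / 39.9 = 0.19 mA.

I_D = 0.190 mA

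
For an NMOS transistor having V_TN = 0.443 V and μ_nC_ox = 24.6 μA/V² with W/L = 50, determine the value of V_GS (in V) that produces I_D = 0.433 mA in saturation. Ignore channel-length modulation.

k_n = μ_nC_ox · (W/L) = 1.23 mA/V².
In saturation I_D = ½ k_n (V_GS − V_TN)², so V_GS − V_TN = √(2 I_D / k_n) = √(2 × 0.433 / 1.23) = 0.839 V.
V_GS = 0.443 + 0.839 = 1.28 V.

V_GS = 1.28 V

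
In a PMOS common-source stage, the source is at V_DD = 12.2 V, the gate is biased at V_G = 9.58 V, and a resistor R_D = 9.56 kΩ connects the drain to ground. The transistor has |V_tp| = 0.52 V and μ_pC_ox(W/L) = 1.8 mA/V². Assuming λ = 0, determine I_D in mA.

I_D = 1.24 mA

V_SG = V_DD − V_G = 12.2 − 9.58 = 2.62 V, so V_ov = 2.62 − 0.52 = 2.1 V.
Assume saturation: I_D = ½ k_p V_ov² = 0.5 × 1.8 × 2.1² = 3.97 mA, giving V_SD = V_DD − I_D R_D = 12.2 − 3.97 × 9.56 = -25.7 V.
But -25.7 V < V_ov = 2.1 V, so the device is actually in triode.
In triode I_D = k_p[V_ov V_SD − ½ V_SD²] and I_D = (V_DD − V_SD)/R_D. Equating: 8.6 V_SD² − 37.14 V_SD + 12.2 = 0, giving V_SD = 0.358 V (the root below V_ov).
I_D = (12.2 − 0.358) / 9.56 = 1.24 mA.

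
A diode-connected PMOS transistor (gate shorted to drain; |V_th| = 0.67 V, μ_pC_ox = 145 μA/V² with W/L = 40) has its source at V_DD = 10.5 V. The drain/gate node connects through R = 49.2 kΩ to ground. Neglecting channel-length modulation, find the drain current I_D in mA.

With gate tied to drain, V_SG = V_SD ≥ V_SG − |V_th|, so the device is in saturation.
k_p = μ_pC_ox · (W/L) = 5.8 mA/V².
KCL at the drain: ½ k_p (V_SG − |V_th|)² = (V_DD − V_SG)/R.
Let x = V_SG − 0.67. Then 143 x² + x − 9.83 = 0, giving x = 0.259 V (positive root), so V_SG = 0.929 V.
I_D = (V_DD − V_SG)/R = (10.5 − 0.929) / 49.2 = 0.195 mA.

I_D = 0.195 mA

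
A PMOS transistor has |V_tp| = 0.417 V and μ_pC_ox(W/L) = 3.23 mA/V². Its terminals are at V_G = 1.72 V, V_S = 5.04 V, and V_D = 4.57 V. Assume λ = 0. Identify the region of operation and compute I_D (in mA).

V_SG = V_S − V_G = 5.04 − 1.72 = 3.32 V; V_SD = V_S − V_D = 5.04 − 4.57 = 0.47 V.
V_ov = V_SG − |V_tp| = 3.32 − 0.417 = 2.9 V.
Since V_SD = 0.47 V < V_ov = 2.9 V, the device is in the triode region.
I_D = k_p [V_ov · V_SD − ½ V_SD²] = 3.23 × [2.9 × 0.47 − 0.5 × 0.47²] = 4.05 mA.

Triode; I_D = 4.05 mA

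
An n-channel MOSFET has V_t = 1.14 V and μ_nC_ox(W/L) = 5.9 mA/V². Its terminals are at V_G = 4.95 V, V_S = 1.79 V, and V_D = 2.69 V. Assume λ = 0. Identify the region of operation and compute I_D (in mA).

Triode; I_D = 8.34 mA

V_GS = V_G − V_S = 4.95 − 1.79 = 3.16 V; V_DS = V_D − V_S = 2.69 − 1.79 = 0.9 V.
V_ov = V_GS − V_t = 3.16 − 1.14 = 2.02 V.
Since V_DS = 0.9 V < V_ov = 2.02 V, the device is in the triode region.
I_D = k_n [V_ov · V_DS − ½ V_DS²] = 5.9 × [2.02 × 0.9 − 0.5 × 0.9²] = 8.34 mA.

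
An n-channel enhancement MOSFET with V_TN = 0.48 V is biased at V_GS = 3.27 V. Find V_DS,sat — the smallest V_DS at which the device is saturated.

The boundary between triode and saturation is V_DS = V_GS − V_TN = V_ov.
V_ov = 3.27 − 0.48 = 2.79 V.

V_DS,sat = 2.79 V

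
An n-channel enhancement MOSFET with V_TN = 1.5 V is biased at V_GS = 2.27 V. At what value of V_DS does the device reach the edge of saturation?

V_DS,sat = 0.770 V

The boundary between triode and saturation is V_DS = V_GS − V_TN = V_ov.
V_ov = 2.27 − 1.5 = 0.77 V.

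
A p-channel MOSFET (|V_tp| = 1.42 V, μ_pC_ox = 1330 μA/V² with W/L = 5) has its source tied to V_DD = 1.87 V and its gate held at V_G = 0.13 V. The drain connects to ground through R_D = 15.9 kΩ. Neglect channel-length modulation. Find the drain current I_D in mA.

I_D = 0.114 mA

V_SG = V_DD − V_G = 1.87 − 0.13 = 1.74 V, so V_ov = 1.74 − 1.42 = 0.32 V.
k_p = μ_pC_ox · (W/L) = 6.65 mA/V².
Assume saturation: I_D = ½ k_p V_ov² = 0.5 × 6.65 × 0.32² = 0.34 mA, giving V_SD = V_DD − I_D R_D = 1.87 − 0.34 × 15.9 = -3.54 V.
But -3.54 V < V_ov = 0.32 V, so the device is actually in triode.
In triode I_D = k_p[V_ov V_SD − ½ V_SD²] and I_D = (V_DD − V_SD)/R_D. Equating: 52.9 V_SD² − 34.84 V_SD + 1.87 = 0, giving V_SD = 0.059 V (the root below V_ov).
I_D = (1.87 − 0.059) / 15.9 = 0.114 mA.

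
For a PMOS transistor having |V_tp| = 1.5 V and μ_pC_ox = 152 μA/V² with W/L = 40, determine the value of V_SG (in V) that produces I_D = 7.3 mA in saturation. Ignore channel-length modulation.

k_p = μ_pC_ox · (W/L) = 6.08 mA/V².
In saturation I_D = ½ k_p (V_SG − |V_tp|)², so V_SG − |V_tp| = √(2 I_D / k_p) = √(2 × 7.3 / 6.08) = 1.55 V.
V_SG = 1.5 + 1.55 = 3.05 V.

V_SG = 3.05 V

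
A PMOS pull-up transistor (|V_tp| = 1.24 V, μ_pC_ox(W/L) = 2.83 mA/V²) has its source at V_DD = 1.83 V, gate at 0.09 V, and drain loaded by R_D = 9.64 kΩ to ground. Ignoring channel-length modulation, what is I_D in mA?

V_SG = V_DD − V_G = 1.83 − 0.09 = 1.74 V, so V_ov = 1.74 − 1.24 = 0.5 V.
Assume saturation: I_D = ½ k_p V_ov² = 0.5 × 2.83 × 0.5² = 0.354 mA, giving V_SD = V_DD − I_D R_D = 1.83 − 0.354 × 9.64 = -1.58 V.
But -1.58 V < V_ov = 0.5 V, so the device is actually in triode.
In triode I_D = k_p[V_ov V_SD − ½ V_SD²] and I_D = (V_DD − V_SD)/R_D. Equating: 13.6 V_SD² − 14.64 V_SD + 1.83 = 0, giving V_SD = 0.144 V (the root below V_ov).
I_D = (1.83 − 0.144) / 9.64 = 0.175 mA.

I_D = 0.175 mA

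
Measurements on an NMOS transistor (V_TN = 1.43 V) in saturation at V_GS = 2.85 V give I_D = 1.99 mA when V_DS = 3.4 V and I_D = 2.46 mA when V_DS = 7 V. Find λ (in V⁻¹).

λ = 0.0844 V⁻¹

With V_GS fixed, I_D ∝ (1 + λ V_DS) in saturation, so I_D2/I_D1 = (1 + λ V_DS2)/(1 + λ V_DS1).
2.46/1.99 = 1.236 = (1 + 7 λ)/(1 + 3.4 λ).
Solving: λ (I_D1 V_DS2 − I_D2 V_DS1) = I_D2 − I_D1, so λ = (2.46 − 1.99) / (1.99 × 7 − 2.46 × 3.4) = 0.47 / 5.57 = 0.0844 V⁻¹.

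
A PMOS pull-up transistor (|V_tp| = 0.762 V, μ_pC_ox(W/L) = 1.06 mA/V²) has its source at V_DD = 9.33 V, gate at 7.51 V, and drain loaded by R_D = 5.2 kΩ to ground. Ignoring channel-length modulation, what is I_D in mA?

I_D = 0.593 mA

V_SG = V_DD − V_G = 9.33 − 7.51 = 1.82 V, so V_ov = 1.82 − 0.762 = 1.06 V.
Assume saturation: I_D = ½ k_p V_ov² = 0.5 × 1.06 × 1.06² = 0.593 mA, giving V_SD = V_DD − I_D R_D = 9.33 − 0.593 × 5.2 = 6.25 V.
V_SD = 6.25 V ≥ V_ov = 1.06 V, confirming saturation.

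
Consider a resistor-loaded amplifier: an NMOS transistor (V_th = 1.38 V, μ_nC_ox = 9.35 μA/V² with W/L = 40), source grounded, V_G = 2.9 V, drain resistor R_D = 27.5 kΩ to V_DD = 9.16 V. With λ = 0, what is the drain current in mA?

I_D = 0.307 mA

V_GS = V_G = 2.9 V, so V_ov = 2.9 − 1.38 = 1.52 V.
k_n = μ_nC_ox · (W/L) = 0.374 mA/V².
Assume saturation: I_D = ½ k_n V_ov² = 0.5 × 0.374 × 1.52² = 0.432 mA, giving V_DS = V_DD − I_D R_D = 9.16 − 0.432 × 27.5 = -2.72 V.
But -2.72 V < V_ov = 1.52 V, so the device is actually in triode.
In triode I_D = k_n[V_ov V_DS − ½ V_DS²] and I_D = (V_DD − V_DS)/R_D. Equating: 5.14 V_DS² − 16.63 V_DS + 9.16 = 0, giving V_DS = 0.704 V (the root below V_ov).
I_D = (9.16 − 0.704) / 27.5 = 0.307 mA.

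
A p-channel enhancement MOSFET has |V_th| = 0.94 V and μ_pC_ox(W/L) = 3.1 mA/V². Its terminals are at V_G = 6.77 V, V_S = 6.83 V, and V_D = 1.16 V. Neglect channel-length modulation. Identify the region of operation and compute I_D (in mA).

V_SG = V_S − V_G = 6.83 − 6.77 = 0.06 V; V_SD = V_S − V_D = 6.83 − 1.16 = 5.67 V.
V_SG = 0.06 V < |V_th| = 0.94 V, so the transistor is in cutoff.

Cutoff; I_D = 0 mA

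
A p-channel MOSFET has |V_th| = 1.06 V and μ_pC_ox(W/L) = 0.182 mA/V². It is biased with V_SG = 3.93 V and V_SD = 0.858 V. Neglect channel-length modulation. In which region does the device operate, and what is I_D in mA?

Triode; I_D = 0.381 mA

V_ov = V_SG − |V_th| = 3.93 − 1.06 = 2.87 V.
Since V_SD = 0.858 V < V_ov = 2.87 V, the device is in the triode region.
I_D = k_p [V_ov · V_SD − ½ V_SD²] = 0.182 × [2.87 × 0.858 − 0.5 × 0.858²] = 0.381 mA.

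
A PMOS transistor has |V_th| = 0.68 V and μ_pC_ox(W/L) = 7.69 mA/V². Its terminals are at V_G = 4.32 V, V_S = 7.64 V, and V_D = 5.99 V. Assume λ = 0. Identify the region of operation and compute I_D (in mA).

V_SG = V_S − V_G = 7.64 − 4.32 = 3.32 V; V_SD = V_S − V_D = 7.64 − 5.99 = 1.65 V.
V_ov = V_SG − |V_th| = 3.32 − 0.68 = 2.64 V.
Since V_SD = 1.65 V < V_ov = 2.64 V, the device is in the triode region.
I_D = k_p [V_ov · V_SD − ½ V_SD²] = 7.69 × [2.64 × 1.65 − 0.5 × 1.65²] = 23 mA.

Triode; I_D = 23.0 mA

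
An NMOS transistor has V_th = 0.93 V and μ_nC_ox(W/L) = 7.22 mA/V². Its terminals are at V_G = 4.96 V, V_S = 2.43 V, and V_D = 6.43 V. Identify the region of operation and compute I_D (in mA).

Saturation; I_D = 9.24 mA

V_GS = V_G − V_S = 4.96 − 2.43 = 2.53 V; V_DS = V_D − V_S = 6.43 − 2.43 = 4 V.
V_ov = V_GS − V_th = 2.53 − 0.93 = 1.6 V.
Since V_DS = 4 V ≥ V_ov = 1.6 V, the device is in saturation.
I_D = ½ k_n V_ov² = 0.5 × 7.22 × 1.6² = 9.24 mA.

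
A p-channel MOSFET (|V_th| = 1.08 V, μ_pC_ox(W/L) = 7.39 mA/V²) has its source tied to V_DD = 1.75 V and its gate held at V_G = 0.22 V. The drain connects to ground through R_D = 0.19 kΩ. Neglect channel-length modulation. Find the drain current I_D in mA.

I_D = 0.748 mA

V_SG = V_DD − V_G = 1.75 − 0.22 = 1.53 V, so V_ov = 1.53 − 1.08 = 0.45 V.
Assume saturation: I_D = ½ k_p V_ov² = 0.5 × 7.39 × 0.45² = 0.748 mA, giving V_SD = V_DD − I_D R_D = 1.75 − 0.748 × 0.19 = 1.61 V.
V_SD = 1.61 V ≥ V_ov = 0.45 V, confirming saturation.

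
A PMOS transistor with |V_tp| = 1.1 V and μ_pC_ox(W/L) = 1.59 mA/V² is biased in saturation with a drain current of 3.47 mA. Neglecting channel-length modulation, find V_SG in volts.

In saturation I_D = ½ k_p (V_SG − |V_tp|)², so V_SG − |V_tp| = √(2 I_D / k_p) = √(2 × 3.47 / 1.59) = 2.09 V.
V_SG = 1.1 + 2.09 = 3.19 V.

V_SG = 3.19 V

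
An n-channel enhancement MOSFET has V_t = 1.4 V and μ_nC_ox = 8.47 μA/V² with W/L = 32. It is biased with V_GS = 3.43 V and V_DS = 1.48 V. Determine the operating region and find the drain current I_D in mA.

Triode; I_D = 0.517 mA

k_n = μ_nC_ox · (W/L) = 0.271 mA/V².
V_ov = V_GS − V_t = 3.43 − 1.4 = 2.03 V.
Since V_DS = 1.48 V < V_ov = 2.03 V, the device is in the triode region.
I_D = k_n [V_ov · V_DS − ½ V_DS²] = 0.271 × [2.03 × 1.48 − 0.5 × 1.48²] = 0.517 mA.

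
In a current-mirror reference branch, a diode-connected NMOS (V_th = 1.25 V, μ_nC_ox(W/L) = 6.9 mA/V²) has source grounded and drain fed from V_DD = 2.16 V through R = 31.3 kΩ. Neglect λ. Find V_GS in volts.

V_GS = 1.34 V

With gate tied to drain, V_GS = V_DS ≥ V_GS − V_th, so the device is in saturation.
KCL at the drain: ½ k_n (V_GS − V_th)² = (V_DD − V_GS)/R.
Let x = V_GS − 1.25. Then 108 x² + x − 0.91 = 0, giving x = 0.0873 V (positive root), so V_GS = 1.34 V.
I_D = (V_DD − V_GS)/R = (2.16 − 1.34) / 31.3 = 0.0263 mA.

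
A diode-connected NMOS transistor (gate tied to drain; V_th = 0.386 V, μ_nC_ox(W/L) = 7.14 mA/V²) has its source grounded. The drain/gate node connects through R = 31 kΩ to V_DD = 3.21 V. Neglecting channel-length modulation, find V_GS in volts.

With gate tied to drain, V_GS = V_DS ≥ V_GS − V_th, so the device is in saturation.
KCL at the drain: ½ k_n (V_GS − V_th)² = (V_DD − V_GS)/R.
Let x = V_GS − 0.386. Then 111 x² + x − 2.824 = 0, giving x = 0.155 V (positive root), so V_GS = 0.541 V.
I_D = (V_DD − V_GS)/R = (3.21 − 0.541) / 31 = 0.0861 mA.

V_GS = 0.541 V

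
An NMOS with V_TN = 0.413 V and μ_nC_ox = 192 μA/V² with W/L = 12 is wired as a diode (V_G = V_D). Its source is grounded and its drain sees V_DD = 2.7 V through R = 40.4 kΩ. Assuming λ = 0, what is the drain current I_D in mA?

I_D = 0.0514 mA

With gate tied to drain, V_GS = V_DS ≥ V_GS − V_TN, so the device is in saturation.
k_n = μ_nC_ox · (W/L) = 2.304 mA/V².
KCL at the drain: ½ k_n (V_GS − V_TN)² = (V_DD − V_GS)/R.
Let x = V_GS − 0.413. Then 46.5 x² + x − 2.287 = 0, giving x = 0.211 V (positive root), so V_GS = 0.624 V.
I_D = (V_DD − V_GS)/R = (2.7 − 0.624) / 40.4 = 0.0514 mA.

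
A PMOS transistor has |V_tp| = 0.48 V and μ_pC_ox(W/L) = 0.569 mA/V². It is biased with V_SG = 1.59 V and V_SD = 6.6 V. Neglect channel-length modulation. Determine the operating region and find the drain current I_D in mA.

Saturation; I_D = 0.351 mA

V_ov = V_SG − |V_tp| = 1.59 − 0.48 = 1.11 V.
Since V_SD = 6.6 V ≥ V_ov = 1.11 V, the device is in saturation.
I_D = ½ k_p V_ov² = 0.5 × 0.569 × 1.11² = 0.351 mA.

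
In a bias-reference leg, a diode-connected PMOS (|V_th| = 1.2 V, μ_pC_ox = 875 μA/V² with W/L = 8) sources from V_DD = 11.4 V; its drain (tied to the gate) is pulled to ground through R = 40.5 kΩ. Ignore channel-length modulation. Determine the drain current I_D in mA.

With gate tied to drain, V_SG = V_SD ≥ V_SG − |V_th|, so the device is in saturation.
k_p = μ_pC_ox · (W/L) = 7 mA/V².
KCL at the drain: ½ k_p (V_SG − |V_th|)² = (V_DD − V_SG)/R.
Let x = V_SG − 1.2. Then 142 x² + x − 10.2 = 0, giving x = 0.265 V (positive root), so V_SG = 1.46 V.
I_D = (V_DD − V_SG)/R = (11.4 − 1.46) / 40.5 = 0.245 mA.

I_D = 0.245 mA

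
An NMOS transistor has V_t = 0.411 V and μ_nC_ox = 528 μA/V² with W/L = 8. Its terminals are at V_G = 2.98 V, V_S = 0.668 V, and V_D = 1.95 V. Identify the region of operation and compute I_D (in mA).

V_GS = V_G − V_S = 2.98 − 0.668 = 2.31 V; V_DS = V_D − V_S = 1.95 − 0.668 = 1.28 V.
k_n = μ_nC_ox · (W/L) = 4.224 mA/V².
V_ov = V_GS − V_t = 2.31 − 0.411 = 1.9 V.
Since V_DS = 1.28 V < V_ov = 1.9 V, the device is in the triode region.
I_D = k_n [V_ov · V_DS − ½ V_DS²] = 4.224 × [1.9 × 1.28 − 0.5 × 1.28²] = 6.82 mA.

Triode; I_D = 6.82 mA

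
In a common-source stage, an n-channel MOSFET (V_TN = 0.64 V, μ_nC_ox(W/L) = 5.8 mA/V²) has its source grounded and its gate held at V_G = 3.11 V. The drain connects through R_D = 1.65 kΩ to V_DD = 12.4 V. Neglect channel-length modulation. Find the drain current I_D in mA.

V_GS = V_G = 3.11 V, so V_ov = 3.11 − 0.64 = 2.47 V.
Assume saturation: I_D = ½ k_n V_ov² = 0.5 × 5.8 × 2.47² = 17.7 mA, giving V_DS = V_DD − I_D R_D = 12.4 − 17.7 × 1.65 = -16.8 V.
But -16.8 V < V_ov = 2.47 V, so the device is actually in triode.
In triode I_D = k_n[V_ov V_DS − ½ V_DS²] and I_D = (V_DD − V_DS)/R_D. Equating: 4.78 V_DS² − 24.64 V_DS + 12.4 = 0, giving V_DS = 0.565 V (the root below V_ov).
I_D = (12.4 − 0.565) / 1.65 = 7.17 mA.

I_D = 7.17 mA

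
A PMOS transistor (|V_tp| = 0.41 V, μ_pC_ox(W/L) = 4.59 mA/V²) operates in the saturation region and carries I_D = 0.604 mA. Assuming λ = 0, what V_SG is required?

In saturation I_D = ½ k_p (V_SG − |V_tp|)², so V_SG − |V_tp| = √(2 I_D / k_p) = √(2 × 0.604 / 4.59) = 0.513 V.
V_SG = 0.41 + 0.513 = 0.923 V.

V_SG = 0.923 V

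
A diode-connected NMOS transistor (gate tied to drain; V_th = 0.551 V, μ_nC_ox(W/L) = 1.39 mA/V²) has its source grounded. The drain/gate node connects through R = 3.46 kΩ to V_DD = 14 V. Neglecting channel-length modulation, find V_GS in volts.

V_GS = 2.72 V

With gate tied to drain, V_GS = V_DS ≥ V_GS − V_th, so the device is in saturation.
KCL at the drain: ½ k_n (V_GS − V_th)² = (V_DD − V_GS)/R.
Let x = V_GS − 0.551. Then 2.4 x² + x − 13.45 = 0, giving x = 2.17 V (positive root), so V_GS = 2.72 V.
I_D = (V_DD − V_GS)/R = (14 − 2.72) / 3.46 = 3.26 mA.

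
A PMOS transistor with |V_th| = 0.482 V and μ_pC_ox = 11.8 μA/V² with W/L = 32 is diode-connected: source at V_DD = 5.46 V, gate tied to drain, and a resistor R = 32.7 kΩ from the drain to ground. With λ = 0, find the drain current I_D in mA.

With gate tied to drain, V_SG = V_SD ≥ V_SG − |V_th|, so the device is in saturation.
k_p = μ_pC_ox · (W/L) = 0.3776 mA/V².
KCL at the drain: ½ k_p (V_SG − |V_th|)² = (V_DD − V_SG)/R.
Let x = V_SG − 0.482. Then 6.17 x² + x − 4.978 = 0, giving x = 0.821 V (positive root), so V_SG = 1.3 V.
I_D = (V_DD − V_SG)/R = (5.46 − 1.3) / 32.7 = 0.127 mA.

I_D = 0.127 mA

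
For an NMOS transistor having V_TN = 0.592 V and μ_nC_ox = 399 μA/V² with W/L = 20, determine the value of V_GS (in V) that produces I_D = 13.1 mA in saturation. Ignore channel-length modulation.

V_GS = 2.40 V

k_n = μ_nC_ox · (W/L) = 7.98 mA/V².
In saturation I_D = ½ k_n (V_GS − V_TN)², so V_GS − V_TN = √(2 I_D / k_n) = √(2 × 13.1 / 7.98) = 1.81 V.
V_GS = 0.592 + 1.81 = 2.4 V.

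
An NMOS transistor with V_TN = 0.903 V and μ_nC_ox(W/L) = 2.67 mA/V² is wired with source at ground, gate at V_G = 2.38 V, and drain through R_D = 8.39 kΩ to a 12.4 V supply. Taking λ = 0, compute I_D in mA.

V_GS = V_G = 2.38 V, so V_ov = 2.38 − 0.903 = 1.48 V.
Assume saturation: I_D = ½ k_n V_ov² = 0.5 × 2.67 × 1.48² = 2.91 mA, giving V_DS = V_DD − I_D R_D = 12.4 − 2.91 × 8.39 = -12 V.
But -12 V < V_ov = 1.48 V, so the device is actually in triode.
In triode I_D = k_n[V_ov V_DS − ½ V_DS²] and I_D = (V_DD − V_DS)/R_D. Equating: 11.2 V_DS² − 34.09 V_DS + 12.4 = 0, giving V_DS = 0.422 V (the root below V_ov).
I_D = (12.4 − 0.422) / 8.39 = 1.43 mA.

I_D = 1.43 mA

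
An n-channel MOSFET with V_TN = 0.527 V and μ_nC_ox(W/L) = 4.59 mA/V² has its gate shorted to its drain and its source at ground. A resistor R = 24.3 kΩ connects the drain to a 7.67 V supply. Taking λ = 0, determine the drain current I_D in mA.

With gate tied to drain, V_GS = V_DS ≥ V_GS − V_TN, so the device is in saturation.
KCL at the drain: ½ k_n (V_GS − V_TN)² = (V_DD − V_GS)/R.
Let x = V_GS − 0.527. Then 55.8 x² + x − 7.143 = 0, giving x = 0.349 V (positive root), so V_GS = 0.876 V.
I_D = (V_DD − V_GS)/R = (7.67 − 0.876) / 24.3 = 0.28 mA.

I_D = 0.280 mA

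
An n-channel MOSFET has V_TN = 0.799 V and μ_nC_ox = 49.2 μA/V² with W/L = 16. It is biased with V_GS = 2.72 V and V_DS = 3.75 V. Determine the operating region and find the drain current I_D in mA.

Saturation; I_D = 1.45 mA

k_n = μ_nC_ox · (W/L) = 0.7872 mA/V².
V_ov = V_GS − V_TN = 2.72 − 0.799 = 1.92 V.
Since V_DS = 3.75 V ≥ V_ov = 1.92 V, the device is in saturation.
I_D = ½ k_n V_ov² = 0.5 × 0.7872 × 1.92² = 1.45 mA.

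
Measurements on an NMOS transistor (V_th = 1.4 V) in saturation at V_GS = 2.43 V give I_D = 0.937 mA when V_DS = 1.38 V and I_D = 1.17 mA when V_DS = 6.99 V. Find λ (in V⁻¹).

With V_GS fixed, I_D ∝ (1 + λ V_DS) in saturation, so I_D2/I_D1 = (1 + λ V_DS2)/(1 + λ V_DS1).
1.17/0.937 = 1.249 = (1 + 6.99 λ)/(1 + 1.38 λ).
Solving: λ (I_D1 V_DS2 − I_D2 V_DS1) = I_D2 − I_D1, so λ = (1.17 − 0.937) / (0.937 × 6.99 − 1.17 × 1.38) = 0.233 / 4.94 = 0.0472 V⁻¹.

λ = 0.0472 V⁻¹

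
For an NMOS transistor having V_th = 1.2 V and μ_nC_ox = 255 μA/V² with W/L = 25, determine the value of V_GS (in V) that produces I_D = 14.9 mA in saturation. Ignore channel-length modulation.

V_GS = 3.36 V

k_n = μ_nC_ox · (W/L) = 6.375 mA/V².
In saturation I_D = ½ k_n (V_GS − V_th)², so V_GS − V_th = √(2 I_D / k_n) = √(2 × 14.9 / 6.375) = 2.16 V.
V_GS = 1.2 + 2.16 = 3.36 V.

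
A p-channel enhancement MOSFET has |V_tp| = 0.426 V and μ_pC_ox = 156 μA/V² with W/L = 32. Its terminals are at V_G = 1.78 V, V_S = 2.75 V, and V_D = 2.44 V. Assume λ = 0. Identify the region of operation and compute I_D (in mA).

Triode; I_D = 0.602 mA

V_SG = V_S − V_G = 2.75 − 1.78 = 0.97 V; V_SD = V_S − V_D = 2.75 − 2.44 = 0.31 V.
k_p = μ_pC_ox · (W/L) = 4.992 mA/V².
V_ov = V_SG − |V_tp| = 0.97 − 0.426 = 0.544 V.
Since V_SD = 0.31 V < V_ov = 0.544 V, the device is in the triode region.
I_D = k_p [V_ov · V_SD − ½ V_SD²] = 4.992 × [0.544 × 0.31 − 0.5 × 0.31²] = 0.602 mA.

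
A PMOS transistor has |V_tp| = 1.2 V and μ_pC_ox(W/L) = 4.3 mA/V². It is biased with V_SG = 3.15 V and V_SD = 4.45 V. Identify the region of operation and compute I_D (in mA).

Saturation; I_D = 8.18 mA

V_ov = V_SG − |V_tp| = 3.15 − 1.2 = 1.95 V.
Since V_SD = 4.45 V ≥ V_ov = 1.95 V, the device is in saturation.
I_D = ½ k_p V_ov² = 0.5 × 4.3 × 1.95² = 8.18 mA.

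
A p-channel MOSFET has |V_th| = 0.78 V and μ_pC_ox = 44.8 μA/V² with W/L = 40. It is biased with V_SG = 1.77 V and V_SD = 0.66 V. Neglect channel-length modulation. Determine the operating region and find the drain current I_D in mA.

Triode; I_D = 0.781 mA

k_p = μ_pC_ox · (W/L) = 1.792 mA/V².
V_ov = V_SG − |V_th| = 1.77 − 0.78 = 0.99 V.
Since V_SD = 0.66 V < V_ov = 0.99 V, the device is in the triode region.
I_D = k_p [V_ov · V_SD − ½ V_SD²] = 1.792 × [0.99 × 0.66 − 0.5 × 0.66²] = 0.781 mA.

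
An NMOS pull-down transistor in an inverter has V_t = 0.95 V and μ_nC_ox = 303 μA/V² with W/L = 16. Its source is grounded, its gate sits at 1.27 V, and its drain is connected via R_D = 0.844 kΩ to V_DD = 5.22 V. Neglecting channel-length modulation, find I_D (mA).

I_D = 0.248 mA

V_GS = V_G = 1.27 V, so V_ov = 1.27 − 0.95 = 0.32 V.
k_n = μ_nC_ox · (W/L) = 4.848 mA/V².
Assume saturation: I_D = ½ k_n V_ov² = 0.5 × 4.848 × 0.32² = 0.248 mA, giving V_DS = V_DD − I_D R_D = 5.22 − 0.248 × 0.844 = 5.01 V.
V_DS = 5.01 V ≥ V_ov = 0.32 V, confirming saturation.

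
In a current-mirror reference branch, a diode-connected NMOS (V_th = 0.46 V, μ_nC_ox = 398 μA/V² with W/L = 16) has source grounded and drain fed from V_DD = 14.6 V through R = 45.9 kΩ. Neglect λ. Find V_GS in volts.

V_GS = 0.768 V

With gate tied to drain, V_GS = V_DS ≥ V_GS − V_th, so the device is in saturation.
k_n = μ_nC_ox · (W/L) = 6.368 mA/V².
KCL at the drain: ½ k_n (V_GS − V_th)² = (V_DD − V_GS)/R.
Let x = V_GS − 0.46. Then 146 x² + x − 14.14 = 0, giving x = 0.308 V (positive root), so V_GS = 0.768 V.
I_D = (V_DD − V_GS)/R = (14.6 − 0.768) / 45.9 = 0.301 mA.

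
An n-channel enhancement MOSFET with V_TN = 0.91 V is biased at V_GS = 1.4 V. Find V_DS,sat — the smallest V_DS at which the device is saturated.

The boundary between triode and saturation is V_DS = V_GS − V_TN = V_ov.
V_ov = 1.4 − 0.91 = 0.49 V.

V_DS,sat = 0.490 V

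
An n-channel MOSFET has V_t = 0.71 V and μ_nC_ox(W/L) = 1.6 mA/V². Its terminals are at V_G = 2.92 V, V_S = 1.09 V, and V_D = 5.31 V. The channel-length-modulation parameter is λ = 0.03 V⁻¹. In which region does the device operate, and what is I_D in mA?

Saturation; I_D = 1.13 mA

V_GS = V_G − V_S = 2.92 − 1.09 = 1.83 V; V_DS = V_D − V_S = 5.31 − 1.09 = 4.22 V.
V_ov = V_GS − V_t = 1.83 − 0.71 = 1.12 V.
Since V_DS = 4.22 V ≥ V_ov = 1.12 V, the device is in saturation.
I_D = ½ k_n V_ov² (1 + λ V_DS) = 0.5 × 1.6 × 1.12² × (1 + 0.03 × 4.22) = 1.13 mA.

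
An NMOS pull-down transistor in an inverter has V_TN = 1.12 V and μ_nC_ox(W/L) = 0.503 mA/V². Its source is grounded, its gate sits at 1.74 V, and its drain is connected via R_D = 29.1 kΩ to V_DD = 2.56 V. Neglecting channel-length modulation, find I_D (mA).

V_GS = V_G = 1.74 V, so V_ov = 1.74 − 1.12 = 0.62 V.
Assume saturation: I_D = ½ k_n V_ov² = 0.5 × 0.503 × 0.62² = 0.0967 mA, giving V_DS = V_DD − I_D R_D = 2.56 − 0.0967 × 29.1 = -0.253 V.
But -0.253 V < V_ov = 0.62 V, so the device is actually in triode.
In triode I_D = k_n[V_ov V_DS − ½ V_DS²] and I_D = (V_DD − V_DS)/R_D. Equating: 7.32 V_DS² − 10.08 V_DS + 2.56 = 0, giving V_DS = 0.336 V (the root below V_ov).
I_D = (2.56 − 0.336) / 29.1 = 0.0764 mA.

I_D = 0.0764 mA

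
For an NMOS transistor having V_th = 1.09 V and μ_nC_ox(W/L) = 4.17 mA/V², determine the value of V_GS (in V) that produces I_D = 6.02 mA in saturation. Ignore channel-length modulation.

V_GS = 2.79 V

In saturation I_D = ½ k_n (V_GS − V_th)², so V_GS − V_th = √(2 I_D / k_n) = √(2 × 6.02 / 4.17) = 1.7 V.
V_GS = 1.09 + 1.7 = 2.79 V.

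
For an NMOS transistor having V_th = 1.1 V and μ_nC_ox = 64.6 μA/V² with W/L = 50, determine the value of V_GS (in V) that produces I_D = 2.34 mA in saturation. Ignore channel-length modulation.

k_n = μ_nC_ox · (W/L) = 3.23 mA/V².
In saturation I_D = ½ k_n (V_GS − V_th)², so V_GS − V_th = √(2 I_D / k_n) = √(2 × 2.34 / 3.23) = 1.2 V.
V_GS = 1.1 + 1.2 = 2.3 V.

V_GS = 2.30 V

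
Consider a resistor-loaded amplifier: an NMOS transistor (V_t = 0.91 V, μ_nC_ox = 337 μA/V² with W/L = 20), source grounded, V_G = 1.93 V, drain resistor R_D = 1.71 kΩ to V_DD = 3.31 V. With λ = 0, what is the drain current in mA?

V_GS = V_G = 1.93 V, so V_ov = 1.93 − 0.91 = 1.02 V.
k_n = μ_nC_ox · (W/L) = 6.74 mA/V².
Assume saturation: I_D = ½ k_n V_ov² = 0.5 × 6.74 × 1.02² = 3.51 mA, giving V_DS = V_DD − I_D R_D = 3.31 − 3.51 × 1.71 = -2.69 V.
But -2.69 V < V_ov = 1.02 V, so the device is actually in triode.
In triode I_D = k_n[V_ov V_DS − ½ V_DS²] and I_D = (V_DD − V_DS)/R_D. Equating: 5.76 V_DS² − 12.76 V_DS + 3.31 = 0, giving V_DS = 0.3 V (the root below V_ov).
I_D = (3.31 − 0.3) / 1.71 = 1.76 mA.

I_D = 1.76 mA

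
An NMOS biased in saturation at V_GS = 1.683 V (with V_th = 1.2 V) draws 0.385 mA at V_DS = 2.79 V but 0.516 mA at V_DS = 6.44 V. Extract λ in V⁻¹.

λ = 0.126 V⁻¹

With V_GS fixed, I_D ∝ (1 + λ V_DS) in saturation, so I_D2/I_D1 = (1 + λ V_DS2)/(1 + λ V_DS1).
0.516/0.385 = 1.34 = (1 + 6.44 λ)/(1 + 2.79 λ).
Solving: λ (I_D1 V_DS2 − I_D2 V_DS1) = I_D2 − I_D1, so λ = (0.516 − 0.385) / (0.385 × 6.44 − 0.516 × 2.79) = 0.131 / 1.04 = 0.126 V⁻¹.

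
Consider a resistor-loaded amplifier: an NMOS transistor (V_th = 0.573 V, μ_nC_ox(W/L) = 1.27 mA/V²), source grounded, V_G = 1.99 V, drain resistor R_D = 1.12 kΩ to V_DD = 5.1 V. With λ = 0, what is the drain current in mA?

V_GS = V_G = 1.99 V, so V_ov = 1.99 − 0.573 = 1.42 V.
Assume saturation: I_D = ½ k_n V_ov² = 0.5 × 1.27 × 1.42² = 1.28 mA, giving V_DS = V_DD − I_D R_D = 5.1 − 1.28 × 1.12 = 3.67 V.
V_DS = 3.67 V ≥ V_ov = 1.42 V, confirming saturation.

I_D = 1.28 mA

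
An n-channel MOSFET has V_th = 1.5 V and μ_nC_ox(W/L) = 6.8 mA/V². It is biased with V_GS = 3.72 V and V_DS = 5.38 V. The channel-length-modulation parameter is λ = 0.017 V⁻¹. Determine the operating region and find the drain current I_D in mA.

V_ov = V_GS − V_th = 3.72 − 1.5 = 2.22 V.
Since V_DS = 5.38 V ≥ V_ov = 2.22 V, the device is in saturation.
I_D = ½ k_n V_ov² (1 + λ V_DS) = 0.5 × 6.8 × 2.22² × (1 + 0.017 × 5.38) = 18.3 mA.

Saturation; I_D = 18.3 mA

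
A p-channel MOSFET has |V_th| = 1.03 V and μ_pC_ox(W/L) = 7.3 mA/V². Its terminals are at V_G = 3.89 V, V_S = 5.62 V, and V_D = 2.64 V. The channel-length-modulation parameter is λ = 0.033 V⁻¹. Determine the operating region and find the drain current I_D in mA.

Saturation; I_D = 1.96 mA

V_SG = V_S − V_G = 5.62 − 3.89 = 1.73 V; V_SD = V_S − V_D = 5.62 − 2.64 = 2.98 V.
V_ov = V_SG − |V_th| = 1.73 − 1.03 = 0.7 V.
Since V_SD = 2.98 V ≥ V_ov = 0.7 V, the device is in saturation.
I_D = ½ k_p V_ov² (1 + λ V_SD) = 0.5 × 7.3 × 0.7² × (1 + 0.033 × 2.98) = 1.96 mA.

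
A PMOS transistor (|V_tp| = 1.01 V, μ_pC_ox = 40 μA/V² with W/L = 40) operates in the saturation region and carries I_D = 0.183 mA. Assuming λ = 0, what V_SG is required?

k_p = μ_pC_ox · (W/L) = 1.6 mA/V².
In saturation I_D = ½ k_p (V_SG − |V_tp|)², so V_SG − |V_tp| = √(2 I_D / k_p) = √(2 × 0.183 / 1.6) = 0.478 V.
V_SG = 1.01 + 0.478 = 1.49 V.

V_SG = 1.49 V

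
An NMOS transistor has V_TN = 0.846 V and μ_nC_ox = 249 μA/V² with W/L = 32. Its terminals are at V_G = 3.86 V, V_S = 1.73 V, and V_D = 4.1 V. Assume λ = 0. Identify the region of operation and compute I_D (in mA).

Saturation; I_D = 6.57 mA

V_GS = V_G − V_S = 3.86 − 1.73 = 2.13 V; V_DS = V_D − V_S = 4.1 − 1.73 = 2.37 V.
k_n = μ_nC_ox · (W/L) = 7.968 mA/V².
V_ov = V_GS − V_TN = 2.13 − 0.846 = 1.28 V.
Since V_DS = 2.37 V ≥ V_ov = 1.28 V, the device is in saturation.
I_D = ½ k_n V_ov² = 0.5 × 7.968 × 1.28² = 6.57 mA.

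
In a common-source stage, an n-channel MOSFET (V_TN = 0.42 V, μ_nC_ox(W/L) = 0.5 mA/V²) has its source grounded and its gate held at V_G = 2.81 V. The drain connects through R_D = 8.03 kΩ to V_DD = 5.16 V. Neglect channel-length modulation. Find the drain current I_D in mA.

V_GS = V_G = 2.81 V, so V_ov = 2.81 − 0.42 = 2.39 V.
Assume saturation: I_D = ½ k_n V_ov² = 0.5 × 0.5 × 2.39² = 1.43 mA, giving V_DS = V_DD − I_D R_D = 5.16 − 1.43 × 8.03 = -6.31 V.
But -6.31 V < V_ov = 2.39 V, so the device is actually in triode.
In triode I_D = k_n[V_ov V_DS − ½ V_DS²] and I_D = (V_DD − V_DS)/R_D. Equating: 2.01 V_DS² − 10.6 V_DS + 5.16 = 0, giving V_DS = 0.543 V (the root below V_ov).
I_D = (5.16 − 0.543) / 8.03 = 0.575 mA.

I_D = 0.575 mA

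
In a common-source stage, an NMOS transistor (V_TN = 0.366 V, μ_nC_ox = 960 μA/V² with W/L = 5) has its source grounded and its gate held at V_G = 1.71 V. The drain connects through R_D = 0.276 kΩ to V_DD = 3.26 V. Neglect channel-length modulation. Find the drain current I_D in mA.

I_D = 4.34 mA

V_GS = V_G = 1.71 V, so V_ov = 1.71 − 0.366 = 1.34 V.
k_n = μ_nC_ox · (W/L) = 4.8 mA/V².
Assume saturation: I_D = ½ k_n V_ov² = 0.5 × 4.8 × 1.34² = 4.34 mA, giving V_DS = V_DD − I_D R_D = 3.26 − 4.34 × 0.276 = 2.06 V.
V_DS = 2.06 V ≥ V_ov = 1.34 V, confirming saturation.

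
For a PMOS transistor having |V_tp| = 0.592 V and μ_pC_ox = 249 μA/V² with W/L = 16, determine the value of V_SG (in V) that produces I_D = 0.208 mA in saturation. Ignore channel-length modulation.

V_SG = 0.915 V

k_p = μ_pC_ox · (W/L) = 3.984 mA/V².
In saturation I_D = ½ k_p (V_SG − |V_tp|)², so V_SG − |V_tp| = √(2 I_D / k_p) = √(2 × 0.208 / 3.984) = 0.323 V.
V_SG = 0.592 + 0.323 = 0.915 V.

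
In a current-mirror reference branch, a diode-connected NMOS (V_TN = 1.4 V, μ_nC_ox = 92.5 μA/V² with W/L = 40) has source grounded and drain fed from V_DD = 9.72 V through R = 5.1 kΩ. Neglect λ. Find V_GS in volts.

V_GS = 2.29 V

With gate tied to drain, V_GS = V_DS ≥ V_GS − V_TN, so the device is in saturation.
k_n = μ_nC_ox · (W/L) = 3.7 mA/V².
KCL at the drain: ½ k_n (V_GS − V_TN)² = (V_DD − V_GS)/R.
Let x = V_GS − 1.4. Then 9.44 x² + x − 8.32 = 0, giving x = 0.888 V (positive root), so V_GS = 2.29 V.
I_D = (V_DD − V_GS)/R = (9.72 − 2.29) / 5.1 = 1.46 mA.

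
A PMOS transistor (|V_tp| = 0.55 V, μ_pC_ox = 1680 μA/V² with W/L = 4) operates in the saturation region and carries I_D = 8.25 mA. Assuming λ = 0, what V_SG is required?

V_SG = 2.12 V

k_p = μ_pC_ox · (W/L) = 6.72 mA/V².
In saturation I_D = ½ k_p (V_SG − |V_tp|)², so V_SG − |V_tp| = √(2 I_D / k_p) = √(2 × 8.25 / 6.72) = 1.57 V.
V_SG = 0.55 + 1.57 = 2.12 V.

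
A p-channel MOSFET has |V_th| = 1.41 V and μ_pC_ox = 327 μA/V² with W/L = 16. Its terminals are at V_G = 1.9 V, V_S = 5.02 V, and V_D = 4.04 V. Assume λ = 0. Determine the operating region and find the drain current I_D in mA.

Triode; I_D = 6.26 mA

V_SG = V_S − V_G = 5.02 − 1.9 = 3.12 V; V_SD = V_S − V_D = 5.02 − 4.04 = 0.98 V.
k_p = μ_pC_ox · (W/L) = 5.232 mA/V².
V_ov = V_SG − |V_th| = 3.12 − 1.41 = 1.71 V.
Since V_SD = 0.98 V < V_ov = 1.71 V, the device is in the triode region.
I_D = k_p [V_ov · V_SD − ½ V_SD²] = 5.232 × [1.71 × 0.98 − 0.5 × 0.98²] = 6.26 mA.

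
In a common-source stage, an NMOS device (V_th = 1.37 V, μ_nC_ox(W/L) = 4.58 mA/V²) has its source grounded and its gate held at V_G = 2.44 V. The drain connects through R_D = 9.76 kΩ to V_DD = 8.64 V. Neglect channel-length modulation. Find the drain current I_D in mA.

I_D = 0.865 mA

V_GS = V_G = 2.44 V, so V_ov = 2.44 − 1.37 = 1.07 V.
Assume saturation: I_D = ½ k_n V_ov² = 0.5 × 4.58 × 1.07² = 2.62 mA, giving V_DS = V_DD − I_D R_D = 8.64 − 2.62 × 9.76 = -16.9 V.
But -16.9 V < V_ov = 1.07 V, so the device is actually in triode.
In triode I_D = k_n[V_ov V_DS − ½ V_DS²] and I_D = (V_DD − V_DS)/R_D. Equating: 22.4 V_DS² − 48.83 V_DS + 8.64 = 0, giving V_DS = 0.194 V (the root below V_ov).
I_D = (8.64 − 0.194) / 9.76 = 0.865 mA.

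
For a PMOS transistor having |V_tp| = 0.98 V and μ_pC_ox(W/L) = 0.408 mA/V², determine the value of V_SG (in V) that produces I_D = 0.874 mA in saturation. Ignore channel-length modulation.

V_SG = 3.05 V

In saturation I_D = ½ k_p (V_SG − |V_tp|)², so V_SG − |V_tp| = √(2 I_D / k_p) = √(2 × 0.874 / 0.408) = 2.07 V.
V_SG = 0.98 + 2.07 = 3.05 V.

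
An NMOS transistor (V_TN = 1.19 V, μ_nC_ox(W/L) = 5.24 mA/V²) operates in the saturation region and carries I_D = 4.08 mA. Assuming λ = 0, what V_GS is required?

In saturation I_D = ½ k_n (V_GS − V_TN)², so V_GS − V_TN = √(2 I_D / k_n) = √(2 × 4.08 / 5.24) = 1.25 V.
V_GS = 1.19 + 1.25 = 2.44 V.

V_GS = 2.44 V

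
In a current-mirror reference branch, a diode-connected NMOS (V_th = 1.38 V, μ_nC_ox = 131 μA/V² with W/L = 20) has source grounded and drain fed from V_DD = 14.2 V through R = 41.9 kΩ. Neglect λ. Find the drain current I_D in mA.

With gate tied to drain, V_GS = V_DS ≥ V_GS − V_th, so the device is in saturation.
k_n = μ_nC_ox · (W/L) = 2.62 mA/V².
KCL at the drain: ½ k_n (V_GS − V_th)² = (V_DD − V_GS)/R.
Let x = V_GS − 1.38. Then 54.9 x² + x − 12.82 = 0, giving x = 0.474 V (positive root), so V_GS = 1.85 V.
I_D = (V_DD − V_GS)/R = (14.2 − 1.85) / 41.9 = 0.295 mA.

I_D = 0.295 mA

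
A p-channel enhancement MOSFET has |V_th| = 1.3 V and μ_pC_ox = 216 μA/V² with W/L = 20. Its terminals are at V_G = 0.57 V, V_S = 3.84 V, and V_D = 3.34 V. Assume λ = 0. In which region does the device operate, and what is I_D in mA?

V_SG = V_S − V_G = 3.84 − 0.57 = 3.27 V; V_SD = V_S − V_D = 3.84 − 3.34 = 0.5 V.
k_p = μ_pC_ox · (W/L) = 4.32 mA/V².
V_ov = V_SG − |V_th| = 3.27 − 1.3 = 1.97 V.
Since V_SD = 0.5 V < V_ov = 1.97 V, the device is in the triode region.
I_D = k_p [V_ov · V_SD − ½ V_SD²] = 4.32 × [1.97 × 0.5 − 0.5 × 0.5²] = 3.72 mA.

Triode; I_D = 3.72 mA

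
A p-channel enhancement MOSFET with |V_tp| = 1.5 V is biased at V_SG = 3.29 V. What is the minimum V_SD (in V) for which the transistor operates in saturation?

The boundary between triode and saturation is V_SD = V_SG − |V_tp| = V_ov.
V_ov = 3.29 − 1.5 = 1.79 V.

V_SD,sat = 1.79 V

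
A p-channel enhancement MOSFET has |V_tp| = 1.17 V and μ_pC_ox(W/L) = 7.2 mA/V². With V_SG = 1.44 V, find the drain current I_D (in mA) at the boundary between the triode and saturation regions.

At the boundary V_SD = V_ov = V_SG − |V_tp| = 1.44 − 1.17 = 0.27 V.
I_D = ½ k_p V_ov² = 0.5 × 7.2 × 0.27² = 0.262 mA.

I_D = 0.262 mA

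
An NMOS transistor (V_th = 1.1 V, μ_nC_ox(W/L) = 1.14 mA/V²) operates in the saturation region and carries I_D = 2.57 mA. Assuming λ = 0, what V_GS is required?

V_GS = 3.22 V

In saturation I_D = ½ k_n (V_GS − V_th)², so V_GS − V_th = √(2 I_D / k_n) = √(2 × 2.57 / 1.14) = 2.12 V.
V_GS = 1.1 + 2.12 = 3.22 V.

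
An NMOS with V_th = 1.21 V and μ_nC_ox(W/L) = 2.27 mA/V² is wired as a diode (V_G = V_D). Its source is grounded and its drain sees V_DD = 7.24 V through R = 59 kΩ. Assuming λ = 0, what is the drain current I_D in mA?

With gate tied to drain, V_GS = V_DS ≥ V_GS − V_th, so the device is in saturation.
KCL at the drain: ½ k_n (V_GS − V_th)² = (V_DD − V_GS)/R.
Let x = V_GS − 1.21. Then 67 x² + x − 6.03 = 0, giving x = 0.293 V (positive root), so V_GS = 1.5 V.
I_D = (V_DD − V_GS)/R = (7.24 − 1.5) / 59 = 0.0972 mA.

I_D = 0.0972 mA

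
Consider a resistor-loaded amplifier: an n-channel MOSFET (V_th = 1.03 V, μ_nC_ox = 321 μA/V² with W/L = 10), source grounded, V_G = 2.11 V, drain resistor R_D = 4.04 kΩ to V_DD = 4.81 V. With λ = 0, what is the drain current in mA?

I_D = 1.10 mA

V_GS = V_G = 2.11 V, so V_ov = 2.11 − 1.03 = 1.08 V.
k_n = μ_nC_ox · (W/L) = 3.21 mA/V².
Assume saturation: I_D = ½ k_n V_ov² = 0.5 × 3.21 × 1.08² = 1.87 mA, giving V_DS = V_DD − I_D R_D = 4.81 − 1.87 × 4.04 = -2.75 V.
But -2.75 V < V_ov = 1.08 V, so the device is actually in triode.
In triode I_D = k_n[V_ov V_DS − ½ V_DS²] and I_D = (V_DD − V_DS)/R_D. Equating: 6.48 V_DS² − 15.01 V_DS + 4.81 = 0, giving V_DS = 0.384 V (the root below V_ov).
I_D = (4.81 − 0.384) / 4.04 = 1.1 mA.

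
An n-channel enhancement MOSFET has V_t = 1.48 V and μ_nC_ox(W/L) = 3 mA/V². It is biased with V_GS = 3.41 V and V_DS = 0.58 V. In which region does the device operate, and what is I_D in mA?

Triode; I_D = 2.85 mA

V_ov = V_GS − V_t = 3.41 − 1.48 = 1.93 V.
Since V_DS = 0.58 V < V_ov = 1.93 V, the device is in the triode region.
I_D = k_n [V_ov · V_DS − ½ V_DS²] = 3 × [1.93 × 0.58 − 0.5 × 0.58²] = 2.85 mA.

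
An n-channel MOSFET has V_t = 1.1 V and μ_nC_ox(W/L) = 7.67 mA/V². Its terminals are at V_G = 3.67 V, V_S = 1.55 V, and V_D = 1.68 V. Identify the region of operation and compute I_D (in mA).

V_GS = V_G − V_S = 3.67 − 1.55 = 2.12 V; V_DS = V_D − V_S = 1.68 − 1.55 = 0.13 V.
V_ov = V_GS − V_t = 2.12 − 1.1 = 1.02 V.
Since V_DS = 0.13 V < V_ov = 1.02 V, the device is in the triode region.
I_D = k_n [V_ov · V_DS − ½ V_DS²] = 7.67 × [1.02 × 0.13 − 0.5 × 0.13²] = 0.952 mA.

Triode; I_D = 0.952 mA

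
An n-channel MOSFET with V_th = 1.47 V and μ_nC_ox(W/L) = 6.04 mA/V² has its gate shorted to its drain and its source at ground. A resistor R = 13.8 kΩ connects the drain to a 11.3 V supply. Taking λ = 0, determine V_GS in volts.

V_GS = 1.94 V

With gate tied to drain, V_GS = V_DS ≥ V_GS − V_th, so the device is in saturation.
KCL at the drain: ½ k_n (V_GS − V_th)² = (V_DD − V_GS)/R.
Let x = V_GS − 1.47. Then 41.7 x² + x − 9.83 = 0, giving x = 0.474 V (positive root), so V_GS = 1.94 V.
I_D = (V_DD − V_GS)/R = (11.3 − 1.94) / 13.8 = 0.678 mA.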